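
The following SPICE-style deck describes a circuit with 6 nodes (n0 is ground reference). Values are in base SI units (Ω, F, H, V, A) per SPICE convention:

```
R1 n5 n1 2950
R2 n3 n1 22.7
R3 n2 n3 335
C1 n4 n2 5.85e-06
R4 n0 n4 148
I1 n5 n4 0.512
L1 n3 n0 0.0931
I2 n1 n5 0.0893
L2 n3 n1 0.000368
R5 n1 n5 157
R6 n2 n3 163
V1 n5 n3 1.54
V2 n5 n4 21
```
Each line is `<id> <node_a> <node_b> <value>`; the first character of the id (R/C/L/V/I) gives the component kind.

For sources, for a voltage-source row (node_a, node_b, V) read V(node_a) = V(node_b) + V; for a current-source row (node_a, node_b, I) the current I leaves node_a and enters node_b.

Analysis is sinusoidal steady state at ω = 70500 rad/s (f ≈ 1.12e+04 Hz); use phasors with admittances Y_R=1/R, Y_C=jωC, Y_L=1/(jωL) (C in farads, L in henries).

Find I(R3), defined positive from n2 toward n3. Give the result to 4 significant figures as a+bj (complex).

-0.05806-0.001284j A

Apply KCL at each of the 5 non-ground nodes and solve the resulting linear system.
Node n1: branches {R1, R2, I2, L2, R5} → V_1 = 18.46-0.3107j
Node n2: branches {R3, C1, R6} → V_2 = -0.0003782+0.008463j
Node n3: branches {R2, R3, L1, L2, R6, V1} → V_3 = 19.45+0.4386j
Node n4: branches {C1, R4, I1, V2} → V_4 = -0.009889+0.4386j
Node n5: branches {R1, I1, I2, R5, V1, V2} → V_5 = 20.99+0.4386j
Source currents: i(V1)=0.2498-0.004067j, i(V2)=-0.6895-0.0009593j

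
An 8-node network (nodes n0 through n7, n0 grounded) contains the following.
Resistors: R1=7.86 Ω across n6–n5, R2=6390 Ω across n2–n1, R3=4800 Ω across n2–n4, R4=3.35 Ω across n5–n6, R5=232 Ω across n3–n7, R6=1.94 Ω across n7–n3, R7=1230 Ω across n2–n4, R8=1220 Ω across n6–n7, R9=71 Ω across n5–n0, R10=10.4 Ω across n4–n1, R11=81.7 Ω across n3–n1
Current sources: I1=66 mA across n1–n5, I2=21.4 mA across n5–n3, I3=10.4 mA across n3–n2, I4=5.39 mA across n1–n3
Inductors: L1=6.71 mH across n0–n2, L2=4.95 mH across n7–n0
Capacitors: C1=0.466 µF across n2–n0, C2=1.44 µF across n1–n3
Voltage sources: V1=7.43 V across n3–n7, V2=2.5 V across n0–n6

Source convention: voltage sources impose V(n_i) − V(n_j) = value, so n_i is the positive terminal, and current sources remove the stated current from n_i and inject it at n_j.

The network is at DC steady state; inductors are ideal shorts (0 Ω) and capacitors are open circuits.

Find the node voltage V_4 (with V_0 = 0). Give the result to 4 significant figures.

1.443 V

Apply KCL at each of the 7 non-ground nodes and solve the resulting linear system.
Node n1: branches {R2, I1, C2, I4, R10, R11} → V_1 = 1.458
Node n2: branches {R2, R3, L1, C1, I3, R7} → V_2 = 0.000
Node n3: branches {I2, R5, C2, I3, R6, I4, R11, V1} → V_3 = 7.430
Node n4: branches {R3, R7, R10} → V_4 = 1.443
Node n5: branches {R1, I1, I2, R4, R9} → V_5 = -2.319
Node n6: branches {R1, R4, R8, V2} → V_6 = -2.500
Node n7: branches {R5, R6, R8, L2, V1} → V_7 = 0.000
Source currents: i(L1)=-0.01210, i(L2)=-0.05875, i(V1)=-3.919, i(V2)=-0.07930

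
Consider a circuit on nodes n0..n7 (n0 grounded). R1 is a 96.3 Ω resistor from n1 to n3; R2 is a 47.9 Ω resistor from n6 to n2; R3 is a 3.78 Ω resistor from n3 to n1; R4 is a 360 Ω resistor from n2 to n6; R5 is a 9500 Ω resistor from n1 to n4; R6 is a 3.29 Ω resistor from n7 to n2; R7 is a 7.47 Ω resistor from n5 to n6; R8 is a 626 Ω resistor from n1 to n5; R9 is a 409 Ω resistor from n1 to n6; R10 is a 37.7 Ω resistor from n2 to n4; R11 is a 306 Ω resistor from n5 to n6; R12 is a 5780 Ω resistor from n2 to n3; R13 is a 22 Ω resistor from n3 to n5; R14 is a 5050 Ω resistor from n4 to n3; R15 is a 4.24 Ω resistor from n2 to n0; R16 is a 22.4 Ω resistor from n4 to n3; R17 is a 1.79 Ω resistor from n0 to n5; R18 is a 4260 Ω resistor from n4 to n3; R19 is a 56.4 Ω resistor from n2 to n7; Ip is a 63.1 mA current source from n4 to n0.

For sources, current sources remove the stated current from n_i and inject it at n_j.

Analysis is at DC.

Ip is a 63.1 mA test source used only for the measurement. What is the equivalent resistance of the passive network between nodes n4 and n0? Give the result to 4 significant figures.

MNA unknowns: 7 node voltages V₁..V_7
R1: Y=0.01038 on G[1,3]
R2: Y=0.02088 on G[6,2]
R3: Y=0.2646 on G[3,1]
R4: Y=0.002778 on G[2,6]
R5: Y=0.0001053 on G[1,4]
R6: Y=0.3040 on G[7,2]
R7: Y=0.1339 on G[5,6]
R8: Y=0.001597 on G[1,5]
R9: Y=0.002445 on G[1,6]
R10: Y=0.02653 on G[2,4]
R11: Y=0.003268 on G[5,6]
R12: Y=0.0001730 on G[2,3]
R13: Y=0.04545 on G[3,5]
R14: Y=0.0001980 on G[4,3]
R15: Y=0.2358 on G[2,0]
R16: Y=0.04464 on G[4,3]
R17: Y=0.5587 on G[0,5]
R18: Y=0.0002347 on G[4,3]
R19: Y=0.01773 on G[2,7]
Ip: z[4]−=0.0631, z[0]+=0.0631
solve → V1=-0.6679, V2=-0.1324, V3=-0.6764, V4=-1.355, V5=-0.05706, V6=-0.07713, V7=-0.1324

R_eq = 21.48 Ω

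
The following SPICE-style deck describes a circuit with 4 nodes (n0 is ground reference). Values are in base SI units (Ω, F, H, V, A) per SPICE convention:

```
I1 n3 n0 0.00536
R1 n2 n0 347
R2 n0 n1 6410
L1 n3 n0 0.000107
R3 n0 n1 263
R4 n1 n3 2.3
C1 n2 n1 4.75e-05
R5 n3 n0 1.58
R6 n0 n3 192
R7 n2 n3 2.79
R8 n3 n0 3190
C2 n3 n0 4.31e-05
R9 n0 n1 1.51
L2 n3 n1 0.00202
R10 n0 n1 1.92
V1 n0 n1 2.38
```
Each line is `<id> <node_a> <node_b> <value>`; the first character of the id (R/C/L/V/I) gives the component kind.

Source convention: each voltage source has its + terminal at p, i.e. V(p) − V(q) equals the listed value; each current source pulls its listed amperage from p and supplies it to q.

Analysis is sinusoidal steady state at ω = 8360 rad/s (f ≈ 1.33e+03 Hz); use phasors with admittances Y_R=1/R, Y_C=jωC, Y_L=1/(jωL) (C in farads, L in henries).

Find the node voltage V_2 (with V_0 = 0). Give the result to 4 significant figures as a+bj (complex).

-2.010-1.056j V

Apply KCL at each of the 3 non-ground nodes and solve the resulting linear system.
Node n1: branches {R2, R3, R4, C1, R9, L2, R10, V1} → V_1 = -2.380+0.000j
Node n2: branches {R1, C1, R7} → V_2 = -2.010-1.056j
Node n3: branches {I1, L1, R4, R5, R6, R7, R8, C2, L2} → V_3 = -0.8563-0.6545j
Source currents: i(V1)=-3.868+0.2279j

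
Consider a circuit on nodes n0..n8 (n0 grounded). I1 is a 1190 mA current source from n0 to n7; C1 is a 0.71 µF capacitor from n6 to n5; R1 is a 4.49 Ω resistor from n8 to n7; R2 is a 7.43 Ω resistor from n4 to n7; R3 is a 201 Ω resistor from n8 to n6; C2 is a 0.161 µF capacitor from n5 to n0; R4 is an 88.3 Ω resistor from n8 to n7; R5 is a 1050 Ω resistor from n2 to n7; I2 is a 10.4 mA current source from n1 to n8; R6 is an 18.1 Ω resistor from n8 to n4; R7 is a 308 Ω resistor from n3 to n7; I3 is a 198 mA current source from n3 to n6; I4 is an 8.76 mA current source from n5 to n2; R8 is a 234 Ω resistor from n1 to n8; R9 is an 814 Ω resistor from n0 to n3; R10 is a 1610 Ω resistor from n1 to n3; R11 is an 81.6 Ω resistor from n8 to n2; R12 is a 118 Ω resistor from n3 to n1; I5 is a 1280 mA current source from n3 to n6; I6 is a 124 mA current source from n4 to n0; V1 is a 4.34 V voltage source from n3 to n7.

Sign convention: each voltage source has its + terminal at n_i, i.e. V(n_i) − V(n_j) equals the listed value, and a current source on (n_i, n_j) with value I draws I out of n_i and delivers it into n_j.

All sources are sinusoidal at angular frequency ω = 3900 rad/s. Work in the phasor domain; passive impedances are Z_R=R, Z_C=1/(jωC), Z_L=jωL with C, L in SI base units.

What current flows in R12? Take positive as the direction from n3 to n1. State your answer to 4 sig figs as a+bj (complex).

Apply KCL at each of the 8 non-ground nodes and solve the resulting linear system.
Node n1: branches {I2, R8, R10, R12} → V_1 = 669.2-382.4j
Node n2: branches {R5, I4, R11} → V_2 = 670.4-383.4j
Node n3: branches {R7, I3, R9, R10, R12, I5, V1} → V_3 = 670.0-381.8j
Node n4: branches {R2, R6, I6} → V_4 = 666.2-382.3j
Node n5: branches {C1, C2, I4} → V_5 = 747.1-386.9j
Node n6: branches {C1, R3, I3, I5} → V_6 = 916.5-477.8j
Node n7: branches {I1, R1, R2, R4, R5, R7, V1} → V_7 = 665.6-381.8j
Node n8: branches {R1, R3, R4, I2, R6, R8, R11} → V_8 = 670.0-383.5j
Source currents: i(V1)=-2.322+0.4642j

0.006438+0.004588j A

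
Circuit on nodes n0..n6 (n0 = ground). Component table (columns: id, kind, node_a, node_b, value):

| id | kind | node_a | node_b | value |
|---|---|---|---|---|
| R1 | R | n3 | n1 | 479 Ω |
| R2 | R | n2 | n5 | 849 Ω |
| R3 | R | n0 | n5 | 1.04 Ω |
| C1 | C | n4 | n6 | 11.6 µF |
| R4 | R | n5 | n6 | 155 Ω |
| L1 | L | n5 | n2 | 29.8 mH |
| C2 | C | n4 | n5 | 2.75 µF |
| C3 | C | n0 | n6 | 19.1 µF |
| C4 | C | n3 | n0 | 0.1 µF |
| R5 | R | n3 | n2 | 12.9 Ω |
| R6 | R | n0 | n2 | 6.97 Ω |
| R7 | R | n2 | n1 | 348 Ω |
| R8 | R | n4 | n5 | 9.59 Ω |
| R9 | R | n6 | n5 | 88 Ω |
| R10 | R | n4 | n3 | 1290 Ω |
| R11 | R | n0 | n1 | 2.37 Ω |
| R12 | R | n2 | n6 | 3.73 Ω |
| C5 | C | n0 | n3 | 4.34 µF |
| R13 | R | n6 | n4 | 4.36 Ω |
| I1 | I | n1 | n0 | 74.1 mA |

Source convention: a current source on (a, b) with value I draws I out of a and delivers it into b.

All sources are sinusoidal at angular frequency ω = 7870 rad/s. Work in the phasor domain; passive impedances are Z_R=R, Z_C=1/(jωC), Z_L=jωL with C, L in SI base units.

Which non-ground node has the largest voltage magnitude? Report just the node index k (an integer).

1

Apply KCL at each of the 6 non-ground nodes and solve the resulting linear system.
Node n1: branches {R1, R7, R11, I1} → V_1 = -0.1736+2.793e-05j
Node n2: branches {R2, L1, R5, R6, R7, R12} → V_2 = -0.002452+0.001456j
Node n3: branches {R1, C4, R5, R10, C5} → V_3 = -0.005270+0.003707j
Node n4: branches {C1, C2, R8, R10, R13} → V_4 = -0.0008707+0.001162j
Node n5: branches {R2, R3, R4, L1, C2, R8, R9} → V_5 = -0.0001198+0.0001345j
Node n6: branches {C1, R4, C3, R9, R12, R13} → V_6 = -0.001103+0.001642j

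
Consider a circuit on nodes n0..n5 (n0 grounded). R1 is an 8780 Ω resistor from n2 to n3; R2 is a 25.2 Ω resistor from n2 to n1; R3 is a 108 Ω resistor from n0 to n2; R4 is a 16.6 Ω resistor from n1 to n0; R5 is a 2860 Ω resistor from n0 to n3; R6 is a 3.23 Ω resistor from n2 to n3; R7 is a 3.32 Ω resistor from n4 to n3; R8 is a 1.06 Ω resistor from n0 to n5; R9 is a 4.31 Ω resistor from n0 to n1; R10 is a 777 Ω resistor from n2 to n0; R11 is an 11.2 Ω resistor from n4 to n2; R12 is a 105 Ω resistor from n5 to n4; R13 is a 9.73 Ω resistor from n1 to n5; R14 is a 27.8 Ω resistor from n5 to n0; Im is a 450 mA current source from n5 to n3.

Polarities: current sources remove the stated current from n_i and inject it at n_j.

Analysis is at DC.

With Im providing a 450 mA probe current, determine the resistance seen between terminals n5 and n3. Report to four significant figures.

R_eq = 20.14 Ω

Apply KCL at each of the 5 non-ground nodes and solve the resulting linear system.
Node n1: branches {R2, R4, R9, R13} → V_1 = 0.6435
Node n2: branches {R1, R2, R3, R6, R10, R11} → V_2 = 7.771
Node n3: branches {R1, R5, R6, R7, Im} → V_3 = 8.785
Node n4: branches {R7, R11, R12} → V_4 = 8.343
Node n5: branches {R8, R12, R13, R14, Im} → V_5 = -0.2788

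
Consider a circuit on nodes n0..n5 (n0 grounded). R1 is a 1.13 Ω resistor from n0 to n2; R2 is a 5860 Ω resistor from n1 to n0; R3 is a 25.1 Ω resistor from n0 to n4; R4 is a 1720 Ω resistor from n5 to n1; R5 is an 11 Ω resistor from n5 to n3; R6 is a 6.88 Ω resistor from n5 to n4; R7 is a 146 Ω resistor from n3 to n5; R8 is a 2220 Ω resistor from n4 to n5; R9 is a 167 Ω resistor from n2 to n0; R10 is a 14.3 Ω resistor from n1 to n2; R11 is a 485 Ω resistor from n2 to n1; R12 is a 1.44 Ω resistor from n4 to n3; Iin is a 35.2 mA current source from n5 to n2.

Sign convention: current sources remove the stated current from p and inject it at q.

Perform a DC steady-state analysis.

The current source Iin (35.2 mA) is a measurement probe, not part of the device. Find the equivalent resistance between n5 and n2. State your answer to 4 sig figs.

R_eq = 30.01 Ω

Apply KCL at each of the 5 non-ground nodes and solve the resulting linear system.
Node n1: branches {R2, R4, R10, R11} → V_1 = 0.03028
Node n2: branches {R1, R9, R10, R11, Iin} → V_2 = 0.03882
Node n3: branches {R5, R7, R12} → V_3 = -0.8867
Node n4: branches {R3, R6, R8, R12} → V_4 = -0.8682
Node n5: branches {R4, R5, R6, R7, R8, Iin} → V_5 = -1.018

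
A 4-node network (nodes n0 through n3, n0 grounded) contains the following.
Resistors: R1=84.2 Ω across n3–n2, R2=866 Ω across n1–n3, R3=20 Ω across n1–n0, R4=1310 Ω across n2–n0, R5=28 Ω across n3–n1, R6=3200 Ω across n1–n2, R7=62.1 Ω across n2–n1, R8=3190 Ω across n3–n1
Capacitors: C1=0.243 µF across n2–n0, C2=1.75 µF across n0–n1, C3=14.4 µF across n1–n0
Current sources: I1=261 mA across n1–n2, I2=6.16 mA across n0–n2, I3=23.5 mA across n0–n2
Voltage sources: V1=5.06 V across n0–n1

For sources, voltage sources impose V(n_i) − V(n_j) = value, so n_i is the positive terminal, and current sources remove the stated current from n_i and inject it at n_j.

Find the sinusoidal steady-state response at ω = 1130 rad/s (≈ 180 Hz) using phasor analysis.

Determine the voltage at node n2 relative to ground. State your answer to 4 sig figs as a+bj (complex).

Element admittances at ω=1130 rad/s:
  Y(R1) = 0.01188+0.000j S between n3,n2
  Y(C1) = 0.000+0.0002746j S between n2,n0
  I1: injects 0.261 A into n2 (from n1)
  Y(R2) = 0.001155+0.000j S between n1,n3
  I2: injects 0.00616 A into n2 (from n0)
  I3: injects 0.0235 A into n2 (from n0)
  Y(R3) = 0.05000+0.000j S between n1,n0
  Y(R4) = 0.0007634+0.000j S between n2,n0
  Y(C2) = 0.000+0.001978j S between n0,n1
  Y(R5) = 0.03571+0.000j S between n3,n1
  Y(C3) = 0.000+0.01627j S between n1,n0
  Y(R6) = 0.0003125+0.000j S between n1,n2
  Y(R7) = 0.01610+0.000j S between n2,n1
  Y(R8) = 0.0003135+0.000j S between n3,n1
  V1: constraint V(n0)−V(n1) = 5.06
Assemble and solve the 4×4 MNA system:
  V(n1)=-5.060+0.000j  V(n2)=6.189-0.06491j  V(n3)=-2.337-0.01571j
  i(V1)=-0.2779-0.09069j

6.189-0.06491j V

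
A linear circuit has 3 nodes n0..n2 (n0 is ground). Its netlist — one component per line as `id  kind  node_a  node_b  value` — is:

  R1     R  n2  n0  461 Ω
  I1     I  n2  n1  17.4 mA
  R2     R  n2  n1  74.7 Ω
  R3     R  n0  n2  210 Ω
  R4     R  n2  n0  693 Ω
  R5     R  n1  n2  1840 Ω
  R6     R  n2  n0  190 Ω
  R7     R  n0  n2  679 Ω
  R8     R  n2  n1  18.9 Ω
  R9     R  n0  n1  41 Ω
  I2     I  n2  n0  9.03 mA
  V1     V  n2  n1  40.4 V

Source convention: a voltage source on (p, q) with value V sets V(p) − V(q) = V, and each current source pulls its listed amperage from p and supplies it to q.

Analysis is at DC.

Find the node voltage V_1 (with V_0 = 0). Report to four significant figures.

MNA unknowns: 2 node voltages V₁..V_2 plus 1 source current (V1)
R1: Y=0.002169 on G[2,0]
I1: z[2]−=0.0174, z[1]+=0.0174
R2: Y=0.01339 on G[2,1]
R3: Y=0.004762 on G[0,2]
R4: Y=0.001443 on G[2,0]
R5: Y=0.0005435 on G[1,2]
R6: Y=0.005263 on G[2,0]
R7: Y=0.001473 on G[0,2]
R8: Y=0.05291 on G[2,1]
R9: Y=0.02439 on G[0,1]
I2: z[2]−=0.00903, z[0]+=0.00903
V1: row V2−V1=40.4, i_V1 at 2,1
solve → V1=-15.68, V2=24.72
aux → i_V1=-3.100

-15.68 V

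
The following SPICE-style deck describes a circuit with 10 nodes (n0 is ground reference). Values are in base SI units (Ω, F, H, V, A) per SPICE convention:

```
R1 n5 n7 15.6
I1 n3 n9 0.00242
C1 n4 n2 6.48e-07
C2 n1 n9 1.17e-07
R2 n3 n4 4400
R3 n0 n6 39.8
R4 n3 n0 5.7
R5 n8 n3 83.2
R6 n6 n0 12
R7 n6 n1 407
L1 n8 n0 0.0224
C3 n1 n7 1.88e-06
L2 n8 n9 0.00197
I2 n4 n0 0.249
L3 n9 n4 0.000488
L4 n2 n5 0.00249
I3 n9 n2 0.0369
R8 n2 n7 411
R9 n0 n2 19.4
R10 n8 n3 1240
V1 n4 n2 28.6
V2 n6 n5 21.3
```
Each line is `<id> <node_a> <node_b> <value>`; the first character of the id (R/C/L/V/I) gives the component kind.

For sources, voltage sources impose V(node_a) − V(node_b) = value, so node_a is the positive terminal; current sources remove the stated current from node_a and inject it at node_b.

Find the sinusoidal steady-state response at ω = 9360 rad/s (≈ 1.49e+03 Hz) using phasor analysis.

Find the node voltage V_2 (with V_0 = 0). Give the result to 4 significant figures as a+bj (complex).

-13.45+4.638j V

Element admittances at ω=9360 rad/s:
  Y(R1) = 0.06410+0.000j S between n5,n7
  I1: injects 0.00242 A into n9 (from n3)
  Y(C1) = 0.000+0.006065j S between n4,n2
  Y(C2) = 0.000+0.001095j S between n1,n9
  Y(R2) = 0.0002273+0.000j S between n3,n4
  Y(R3) = 0.02513+0.000j S between n0,n6
  Y(R4) = 0.1754+0.000j S between n3,n0
  Y(R5) = 0.01202+0.000j S between n8,n3
  Y(R6) = 0.08333+0.000j S between n6,n0
  Y(R7) = 0.002457+0.000j S between n6,n1
  Y(L1) = 0.000-0.004770j S between n8,n0
  Y(C3) = 0.000+0.01760j S between n1,n7
  Y(L2) = 0.000-0.05423j S between n8,n9
  I2: injects 0.249 A into n0 (from n4)
  Y(L3) = 0.000-0.2189j S between n9,n4
  Y(L4) = 0.000-0.04291j S between n2,n5
  I3: injects 0.0369 A into n2 (from n9)
  Y(R8) = 0.002433+0.000j S between n2,n7
  Y(R9) = 0.05155+0.000j S between n0,n2
  Y(R10) = 0.0008065+0.000j S between n8,n3
  V1: constraint V(n4)−V(n2) = 28.6
  V2: constraint V(n6)−V(n5) = 21.3
Assemble and solve the 11×11 MNA system:
  V(n1)=-15.89-3.029j  V(n2)=-13.45+4.638j  V(n3)=0.9539+0.04743j  V(n4)=15.15+4.638j  V(n5)=-18.77-1.668j  V(n6)=2.528-1.668j  V(n7)=-18.01-0.8780j  V(n8)=13.94+0.6149j  V(n9)=15.03+3.740j
  i(V1)=-0.4488-0.1492j  i(V2)=-0.3195+0.1775j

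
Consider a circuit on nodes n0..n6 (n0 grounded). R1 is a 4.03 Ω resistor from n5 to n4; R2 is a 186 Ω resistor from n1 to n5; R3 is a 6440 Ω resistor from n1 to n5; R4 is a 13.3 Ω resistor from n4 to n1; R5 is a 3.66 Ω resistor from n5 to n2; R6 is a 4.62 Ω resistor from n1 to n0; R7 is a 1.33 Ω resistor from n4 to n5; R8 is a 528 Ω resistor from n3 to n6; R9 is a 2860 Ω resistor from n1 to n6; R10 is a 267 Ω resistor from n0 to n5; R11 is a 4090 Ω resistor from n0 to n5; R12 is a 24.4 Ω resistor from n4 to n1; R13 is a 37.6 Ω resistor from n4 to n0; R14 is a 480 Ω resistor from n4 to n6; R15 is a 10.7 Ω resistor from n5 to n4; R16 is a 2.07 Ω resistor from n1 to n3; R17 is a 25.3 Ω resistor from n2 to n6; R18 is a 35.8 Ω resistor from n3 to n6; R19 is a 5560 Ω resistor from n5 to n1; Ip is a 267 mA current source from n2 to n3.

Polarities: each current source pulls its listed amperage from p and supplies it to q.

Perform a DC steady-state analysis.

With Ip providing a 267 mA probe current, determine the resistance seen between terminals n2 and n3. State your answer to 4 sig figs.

R_eq = 10.81 Ω

MNA unknowns: 6 node voltages V₁..V_6
R1: Y=0.2481 on G[5,4]
R2: Y=0.005376 on G[1,5]
R3: Y=0.0001553 on G[1,5]
R4: Y=0.07519 on G[4,1]
R5: Y=0.2732 on G[5,2]
R6: Y=0.2165 on G[1,0]
R7: Y=0.7519 on G[4,5]
R8: Y=0.001894 on G[3,6]
R9: Y=0.0003497 on G[1,6]
R10: Y=0.003745 on G[0,5]
R11: Y=0.0002445 on G[0,5]
R12: Y=0.04098 on G[4,1]
R13: Y=0.02660 on G[4,0]
R14: Y=0.002083 on G[4,6]
R15: Y=0.09346 on G[5,4]
R16: Y=0.4831 on G[1,3]
R17: Y=0.03953 on G[2,6]
R18: Y=0.02793 on G[3,6]
R19: Y=0.0001799 on G[5,1]
Ip: z[2]−=0.267, z[3]+=0.267
solve → V1=0.1827, V2=-2.252, V3=0.6337, V4=-1.269, V5=-1.454, V6=-1.013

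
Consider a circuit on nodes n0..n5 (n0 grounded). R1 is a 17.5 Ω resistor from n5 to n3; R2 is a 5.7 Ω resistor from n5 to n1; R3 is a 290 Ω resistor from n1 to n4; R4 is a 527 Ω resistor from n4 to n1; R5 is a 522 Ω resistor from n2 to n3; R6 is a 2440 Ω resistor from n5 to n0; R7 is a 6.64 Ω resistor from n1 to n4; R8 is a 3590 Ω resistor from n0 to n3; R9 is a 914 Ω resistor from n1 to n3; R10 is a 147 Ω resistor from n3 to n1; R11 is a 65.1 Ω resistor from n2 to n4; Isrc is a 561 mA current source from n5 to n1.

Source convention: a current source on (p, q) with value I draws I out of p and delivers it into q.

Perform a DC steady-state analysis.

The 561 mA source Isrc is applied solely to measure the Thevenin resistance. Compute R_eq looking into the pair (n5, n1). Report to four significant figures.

Apply KCL at each of the 5 non-ground nodes and solve the resulting linear system.
Node n1: branches {R2, R3, R4, R7, R9, R10, Isrc} → V_1 = 2.878
Node n2: branches {R5, R11} → V_2 = 2.562
Node n3: branches {R1, R5, R8, R9, R10} → V_3 = 0.2605
Node n4: branches {R3, R4, R7, R11} → V_4 = 2.849
Node n5: branches {R1, R2, R6, Isrc} → V_5 = -0.1771

R_eq = 5.445 Ω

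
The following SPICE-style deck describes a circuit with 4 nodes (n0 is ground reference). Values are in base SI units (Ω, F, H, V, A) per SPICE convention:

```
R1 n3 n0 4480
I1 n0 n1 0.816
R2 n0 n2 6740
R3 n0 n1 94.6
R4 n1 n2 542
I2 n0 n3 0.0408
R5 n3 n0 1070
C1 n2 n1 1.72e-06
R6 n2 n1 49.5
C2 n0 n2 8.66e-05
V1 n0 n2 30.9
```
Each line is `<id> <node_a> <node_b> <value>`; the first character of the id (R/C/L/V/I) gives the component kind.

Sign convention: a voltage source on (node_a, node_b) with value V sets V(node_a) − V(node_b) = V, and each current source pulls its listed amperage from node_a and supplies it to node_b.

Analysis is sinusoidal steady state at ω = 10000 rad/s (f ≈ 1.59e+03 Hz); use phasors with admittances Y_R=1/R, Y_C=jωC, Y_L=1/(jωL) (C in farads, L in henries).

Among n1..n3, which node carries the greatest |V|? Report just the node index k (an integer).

MNA unknowns: 3 node voltages V₁..V_3 plus 1 source current (V1)
R1: Y=0.0002232+0.000j on G[3,0]
I1: z[0]−=0.816, z[1]+=0.816
R2: Y=0.0001484+0.000j on G[0,2]
R3: Y=0.01057+0.000j on G[0,1]
R4: Y=0.001845+0.000j on G[1,2]
I2: z[0]−=0.0408, z[3]+=0.0408
R5: Y=0.0009346+0.000j on G[3,0]
C1: Y=0.000+0.01720j on G[2,1]
R6: Y=0.02020+0.000j on G[2,1]
C2: Y=0.000+0.8660j on G[0,2]
V1: row V0−V2=30.9, i_V1 at 0,2
solve → V1=-3.491-14.45j, V2=-30.90+0.000j, V3=35.24+0.000j
aux → i_V1=-0.8575-26.91j

3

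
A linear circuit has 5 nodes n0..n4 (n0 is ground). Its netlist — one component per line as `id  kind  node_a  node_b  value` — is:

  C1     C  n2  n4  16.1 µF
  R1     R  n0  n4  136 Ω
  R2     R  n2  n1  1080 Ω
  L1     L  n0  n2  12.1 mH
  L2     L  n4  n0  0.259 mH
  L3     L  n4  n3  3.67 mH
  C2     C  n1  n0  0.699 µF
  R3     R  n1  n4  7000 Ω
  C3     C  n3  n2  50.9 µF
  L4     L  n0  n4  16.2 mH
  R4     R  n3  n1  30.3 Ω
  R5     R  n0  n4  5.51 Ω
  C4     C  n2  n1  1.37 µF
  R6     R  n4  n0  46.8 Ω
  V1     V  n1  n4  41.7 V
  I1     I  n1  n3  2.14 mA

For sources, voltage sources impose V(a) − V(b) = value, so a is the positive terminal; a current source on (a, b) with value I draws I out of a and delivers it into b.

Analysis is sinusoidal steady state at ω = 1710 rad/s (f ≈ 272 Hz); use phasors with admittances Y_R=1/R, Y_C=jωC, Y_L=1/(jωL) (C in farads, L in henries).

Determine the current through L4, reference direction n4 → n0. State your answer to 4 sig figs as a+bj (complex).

Apply KCL at each of the 4 non-ground nodes and solve the resulting linear system.
Node n1: branches {R2, C2, R3, R4, C4, V1, I1} → V_1 = 41.66-0.1847j
Node n2: branches {C1, R2, L1, C3, C4} → V_2 = 2.229+8.944j
Node n3: branches {L3, C3, R4, I1} → V_3 = 0.7454+7.530j
Node n4: branches {C1, R1, L2, L3, R3, L4, R5, R6, V1} → V_4 = -0.04217-0.1847j
Source currents: i(V1)=-1.416+0.1209j

-0.006666+0.001522j A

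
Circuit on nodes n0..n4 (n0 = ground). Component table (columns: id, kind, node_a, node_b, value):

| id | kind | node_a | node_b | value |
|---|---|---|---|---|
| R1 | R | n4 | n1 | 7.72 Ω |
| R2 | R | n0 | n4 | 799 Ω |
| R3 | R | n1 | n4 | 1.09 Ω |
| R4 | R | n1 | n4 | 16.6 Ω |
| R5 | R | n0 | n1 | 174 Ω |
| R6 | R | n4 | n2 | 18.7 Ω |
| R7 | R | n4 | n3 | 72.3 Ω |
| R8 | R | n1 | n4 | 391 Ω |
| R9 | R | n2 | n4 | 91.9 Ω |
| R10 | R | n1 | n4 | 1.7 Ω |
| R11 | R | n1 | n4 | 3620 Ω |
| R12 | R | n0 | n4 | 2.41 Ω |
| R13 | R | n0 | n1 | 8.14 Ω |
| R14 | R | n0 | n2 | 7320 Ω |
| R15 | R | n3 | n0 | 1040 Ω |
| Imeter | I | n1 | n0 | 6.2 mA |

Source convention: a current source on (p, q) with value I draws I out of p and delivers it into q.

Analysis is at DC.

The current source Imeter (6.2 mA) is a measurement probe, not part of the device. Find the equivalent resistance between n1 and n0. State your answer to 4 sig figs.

R_eq = 2.157 Ω

Apply KCL at each of the 4 non-ground nodes and solve the resulting linear system.
Node n1: branches {R1, R3, R4, R5, R8, R10, R11, R13, Imeter} → V_1 = -0.01338
Node n2: branches {R6, R9, R14} → V_2 = -0.01071
Node n3: branches {R7, R15} → V_3 = -0.01004
Node n4: branches {R1, R2, R3, R4, R6, R7, R8, R9, R10, R11, R12} → V_4 = -0.01074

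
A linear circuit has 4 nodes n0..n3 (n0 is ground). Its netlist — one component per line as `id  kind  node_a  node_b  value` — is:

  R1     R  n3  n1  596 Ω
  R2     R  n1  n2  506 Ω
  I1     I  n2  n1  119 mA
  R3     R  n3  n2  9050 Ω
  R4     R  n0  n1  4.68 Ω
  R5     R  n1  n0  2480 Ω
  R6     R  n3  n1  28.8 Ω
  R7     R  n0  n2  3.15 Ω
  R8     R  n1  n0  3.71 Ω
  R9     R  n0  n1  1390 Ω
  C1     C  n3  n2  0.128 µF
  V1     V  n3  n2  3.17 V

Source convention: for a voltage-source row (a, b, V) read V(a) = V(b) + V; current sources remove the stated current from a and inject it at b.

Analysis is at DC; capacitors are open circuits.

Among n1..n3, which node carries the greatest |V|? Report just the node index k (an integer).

Element admittances at DC:
  Y(R1) = 0.001678 S between n3,n1
  Y(R2) = 0.001976 S between n1,n2
  I1: injects 0.119 A into n1 (from n2)
  Y(R3) = 0.0001105 S between n3,n2
  Y(R4) = 0.2137 S between n0,n1
  Y(R5) = 0.0004032 S between n1,n0
  Y(R6) = 0.03472 S between n3,n1
  Y(R7) = 0.3175 S between n0,n2
  Y(R8) = 0.2695 S between n1,n0
  Y(R9) = 0.0007194 S between n0,n1
  Y(C1) = 0.000 S between n3,n2
  V1: constraint V(n3)−V(n2) = 3.17
Assemble and solve the 4×4 MNA system:
  V(n1)=0.4032  V(n2)=-0.6152  V(n3)=2.555
  i(V1)=-0.07867

3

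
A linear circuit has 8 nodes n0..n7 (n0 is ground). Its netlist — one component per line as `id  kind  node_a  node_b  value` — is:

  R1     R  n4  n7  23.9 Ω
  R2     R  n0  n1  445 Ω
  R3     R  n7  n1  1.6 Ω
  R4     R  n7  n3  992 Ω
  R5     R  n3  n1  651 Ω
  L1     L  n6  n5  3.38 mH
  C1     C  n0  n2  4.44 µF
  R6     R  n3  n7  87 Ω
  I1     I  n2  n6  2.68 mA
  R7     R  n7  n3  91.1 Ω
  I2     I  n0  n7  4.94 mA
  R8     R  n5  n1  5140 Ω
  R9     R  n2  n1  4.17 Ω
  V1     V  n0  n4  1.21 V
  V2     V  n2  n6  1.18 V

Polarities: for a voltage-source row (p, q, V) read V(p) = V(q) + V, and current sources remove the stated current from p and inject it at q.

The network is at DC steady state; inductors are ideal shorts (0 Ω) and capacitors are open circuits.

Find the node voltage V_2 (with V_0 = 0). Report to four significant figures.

MNA unknowns: 7 node voltages V₁..V_7 plus 3 source currents (L1, V1, V2)
R1: Y=0.04184 on G[4,7]
R2: Y=0.002247 on G[0,1]
R3: Y=0.6250 on G[7,1]
R4: Y=0.001008 on G[7,3]
R5: Y=0.001536 on G[3,1]
L1: row V6−V5=0, i_L1 at 6,5
C1: Y=0.000 on G[0,2]
R6: Y=0.01149 on G[3,7]
I1: z[2]−=0.00268, z[6]+=0.00268
R7: Y=0.01098 on G[7,3]
I2: z[0]−=0.00494, z[7]+=0.00494
R8: Y=0.0001946 on G[5,1]
R9: Y=0.2398 on G[2,1]
V1: row V0−V4=1.21, i_V1 at 0,4
V2: row V2−V6=1.18, i_V2 at 2,6
solve → V1=-1.033, V2=-1.032, V3=-1.036, V4=-1.210, V5=-2.212, V6=-2.212, V7=-1.036
aux → i_L1=-0.0002294, i_V1=-0.007261, i_V2=-0.002909

-1.032 V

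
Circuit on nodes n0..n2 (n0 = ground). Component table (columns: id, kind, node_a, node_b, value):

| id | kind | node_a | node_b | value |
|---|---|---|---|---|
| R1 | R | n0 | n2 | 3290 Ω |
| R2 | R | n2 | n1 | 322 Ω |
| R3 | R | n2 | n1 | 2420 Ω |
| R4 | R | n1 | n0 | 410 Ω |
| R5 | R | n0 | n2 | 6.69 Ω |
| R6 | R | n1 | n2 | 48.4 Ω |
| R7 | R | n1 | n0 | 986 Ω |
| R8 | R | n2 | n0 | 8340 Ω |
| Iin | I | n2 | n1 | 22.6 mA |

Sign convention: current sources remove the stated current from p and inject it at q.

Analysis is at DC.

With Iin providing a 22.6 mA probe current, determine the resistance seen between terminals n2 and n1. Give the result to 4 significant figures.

R_eq = 36.29 Ω

Apply KCL at each of the 2 non-ground nodes and solve the resulting linear system.
Node n1: branches {R2, R3, R4, R6, R7, Iin} → V_1 = 0.8017
Node n2: branches {R1, R2, R3, R5, R6, R8, Iin} → V_2 = -0.01847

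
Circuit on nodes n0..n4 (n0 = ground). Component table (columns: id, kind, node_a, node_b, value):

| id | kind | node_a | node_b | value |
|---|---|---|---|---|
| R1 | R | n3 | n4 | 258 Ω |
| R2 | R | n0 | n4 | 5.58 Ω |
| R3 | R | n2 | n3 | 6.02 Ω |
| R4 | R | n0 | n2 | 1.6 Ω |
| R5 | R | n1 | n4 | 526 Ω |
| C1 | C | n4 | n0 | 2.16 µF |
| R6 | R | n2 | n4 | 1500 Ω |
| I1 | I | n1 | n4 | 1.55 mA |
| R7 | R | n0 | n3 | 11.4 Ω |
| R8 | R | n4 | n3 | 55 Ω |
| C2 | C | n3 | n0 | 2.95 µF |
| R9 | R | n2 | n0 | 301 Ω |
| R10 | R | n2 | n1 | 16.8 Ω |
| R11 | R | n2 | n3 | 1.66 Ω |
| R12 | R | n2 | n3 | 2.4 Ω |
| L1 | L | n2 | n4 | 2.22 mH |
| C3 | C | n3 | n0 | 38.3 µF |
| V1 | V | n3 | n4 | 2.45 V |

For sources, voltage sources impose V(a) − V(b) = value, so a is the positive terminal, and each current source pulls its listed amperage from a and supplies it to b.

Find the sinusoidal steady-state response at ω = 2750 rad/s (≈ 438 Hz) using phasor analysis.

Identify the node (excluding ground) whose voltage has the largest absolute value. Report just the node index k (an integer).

Element admittances at ω=2750 rad/s:
  Y(R1) = 0.003876+0.000j S between n3,n4
  Y(R2) = 0.1792+0.000j S between n0,n4
  Y(R3) = 0.1661+0.000j S between n2,n3
  Y(R4) = 0.6250+0.000j S between n0,n2
  Y(R5) = 0.001901+0.000j S between n1,n4
  Y(C1) = 0.000+0.005940j S between n4,n0
  Y(R6) = 0.0006667+0.000j S between n2,n4
  I1: injects 0.00155 A into n4 (from n1)
  Y(R7) = 0.08772+0.000j S between n0,n3
  Y(R8) = 0.01818+0.000j S between n4,n3
  Y(C2) = 0.000+0.008112j S between n3,n0
  Y(R9) = 0.003322+0.000j S between n2,n0
  Y(R10) = 0.05952+0.000j S between n2,n1
  Y(R11) = 0.6024+0.000j S between n2,n3
  Y(R12) = 0.4167+0.000j S between n2,n3
  Y(L1) = 0.000-0.1638j S between n2,n4
  Y(C3) = 0.000+0.1053j S between n3,n0
  V1: constraint V(n3)−V(n4) = 2.45
Assemble and solve the 5×5 MNA system:
  V(n1)=0.2867+0.01085j  V(n2)=0.3801+0.01992j  V(n3)=0.6280-0.2732j  V(n4)=-1.822-0.2732j
  i(V1)=-0.4340+0.3002j

4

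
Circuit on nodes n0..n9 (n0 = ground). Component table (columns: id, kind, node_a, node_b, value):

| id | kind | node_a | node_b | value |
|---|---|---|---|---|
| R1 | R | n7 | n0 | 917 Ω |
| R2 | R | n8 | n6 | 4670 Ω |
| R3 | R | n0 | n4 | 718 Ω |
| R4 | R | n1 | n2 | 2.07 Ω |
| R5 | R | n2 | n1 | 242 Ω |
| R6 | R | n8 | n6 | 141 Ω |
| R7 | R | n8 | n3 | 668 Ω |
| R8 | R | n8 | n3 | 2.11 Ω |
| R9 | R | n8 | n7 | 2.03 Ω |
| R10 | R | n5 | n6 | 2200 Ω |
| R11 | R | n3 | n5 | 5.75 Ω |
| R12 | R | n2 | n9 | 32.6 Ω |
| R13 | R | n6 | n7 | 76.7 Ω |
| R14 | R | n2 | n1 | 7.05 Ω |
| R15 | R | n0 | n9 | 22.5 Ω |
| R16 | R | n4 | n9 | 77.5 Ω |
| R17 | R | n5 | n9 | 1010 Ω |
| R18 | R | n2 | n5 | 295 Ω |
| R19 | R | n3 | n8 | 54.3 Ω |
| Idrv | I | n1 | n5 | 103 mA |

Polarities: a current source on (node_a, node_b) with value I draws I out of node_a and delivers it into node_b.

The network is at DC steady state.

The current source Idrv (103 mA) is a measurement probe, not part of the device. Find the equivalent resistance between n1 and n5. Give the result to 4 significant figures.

R_eq = 190.0 Ω

MNA unknowns: 9 node voltages V₁..V_9
R1: Y=0.001091 on G[7,0]
R2: Y=0.0002141 on G[8,6]
R3: Y=0.001393 on G[0,4]
R4: Y=0.4831 on G[1,2]
R5: Y=0.004132 on G[2,1]
R6: Y=0.007092 on G[8,6]
R7: Y=0.001497 on G[8,3]
R8: Y=0.4739 on G[8,3]
R9: Y=0.4926 on G[8,7]
R10: Y=0.0004545 on G[5,6]
R11: Y=0.1739 on G[3,5]
R12: Y=0.03067 on G[2,9]
R13: Y=0.01304 on G[6,7]
R14: Y=0.1418 on G[2,1]
R15: Y=0.04444 on G[0,9]
R16: Y=0.01290 on G[4,9]
R17: Y=0.0009901 on G[5,9]
R18: Y=0.003390 on G[2,5]
R19: Y=0.01842 on G[3,8]
Idrv: z[1]−=0.103, z[5]+=0.103
solve → V1=-1.796, V2=-1.633, V3=17.67, V4=-0.3789, V5=17.78, V6=17.61, V7=17.59, V8=17.63, V9=-0.4198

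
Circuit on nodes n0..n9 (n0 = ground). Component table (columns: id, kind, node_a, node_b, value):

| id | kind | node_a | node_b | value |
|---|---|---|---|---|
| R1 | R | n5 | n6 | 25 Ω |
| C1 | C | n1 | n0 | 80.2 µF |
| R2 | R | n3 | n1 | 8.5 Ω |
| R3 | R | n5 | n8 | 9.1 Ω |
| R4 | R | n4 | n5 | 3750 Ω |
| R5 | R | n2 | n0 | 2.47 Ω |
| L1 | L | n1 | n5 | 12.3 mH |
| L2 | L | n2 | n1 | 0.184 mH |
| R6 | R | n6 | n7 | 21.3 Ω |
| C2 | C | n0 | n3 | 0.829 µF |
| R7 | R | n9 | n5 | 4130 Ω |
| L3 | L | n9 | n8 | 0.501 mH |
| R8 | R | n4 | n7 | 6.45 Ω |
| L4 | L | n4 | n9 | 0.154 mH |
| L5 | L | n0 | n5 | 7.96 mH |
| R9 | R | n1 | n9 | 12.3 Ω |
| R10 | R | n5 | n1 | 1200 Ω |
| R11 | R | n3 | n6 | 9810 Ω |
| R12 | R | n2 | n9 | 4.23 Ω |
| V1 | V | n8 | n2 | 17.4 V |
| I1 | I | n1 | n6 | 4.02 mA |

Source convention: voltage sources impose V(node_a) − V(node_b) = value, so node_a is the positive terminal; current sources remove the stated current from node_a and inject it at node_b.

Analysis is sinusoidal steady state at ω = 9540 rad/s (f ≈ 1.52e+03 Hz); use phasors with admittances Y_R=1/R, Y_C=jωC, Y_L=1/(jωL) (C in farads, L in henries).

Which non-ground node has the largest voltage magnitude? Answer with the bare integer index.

8

Element admittances at ω=9540 rad/s:
  Y(R1) = 0.04000+0.000j S between n5,n6
  Y(C1) = 0.000+0.7651j S between n1,n0
  Y(R2) = 0.1176+0.000j S between n3,n1
  Y(R3) = 0.1099+0.000j S between n5,n8
  Y(R4) = 0.0002667+0.000j S between n4,n5
  Y(R5) = 0.4049+0.000j S between n2,n0
  Y(L1) = 0.000-0.008522j S between n1,n5
  Y(L2) = 0.000-0.5697j S between n2,n1
  Y(R6) = 0.04695+0.000j S between n6,n7
  Y(C2) = 0.000+0.007909j S between n0,n3
  Y(R7) = 0.0002421+0.000j S between n9,n5
  Y(L3) = 0.000-0.2092j S between n9,n8
  Y(R8) = 0.1550+0.000j S between n4,n7
  Y(L4) = 0.000-0.6807j S between n4,n9
  Y(L5) = 0.000-0.01317j S between n0,n5
  Y(R9) = 0.08130+0.000j S between n1,n9
  Y(R10) = 0.0008333+0.000j S between n5,n1
  Y(R11) = 0.0001019+0.000j S between n3,n6
  Y(R12) = 0.2364+0.000j S between n2,n9
  V1: constraint V(n8)−V(n2) = 17.4
  I1: injects 0.00402 A into n6 (from n1)
Assemble and solve the 10×10 MNA system:
  V(n1)=0.4323-0.6857j  V(n2)=-1.339-0.3689j  V(n3)=0.3921-0.7141j  V(n4)=4.236-7.303j  V(n5)=14.01+0.8987j  V(n6)=9.419-2.985j  V(n7)=5.440-6.300j  V(n8)=16.06-0.3689j  V(n9)=4.468-7.582j
  i(V1)=-1.734+2.565j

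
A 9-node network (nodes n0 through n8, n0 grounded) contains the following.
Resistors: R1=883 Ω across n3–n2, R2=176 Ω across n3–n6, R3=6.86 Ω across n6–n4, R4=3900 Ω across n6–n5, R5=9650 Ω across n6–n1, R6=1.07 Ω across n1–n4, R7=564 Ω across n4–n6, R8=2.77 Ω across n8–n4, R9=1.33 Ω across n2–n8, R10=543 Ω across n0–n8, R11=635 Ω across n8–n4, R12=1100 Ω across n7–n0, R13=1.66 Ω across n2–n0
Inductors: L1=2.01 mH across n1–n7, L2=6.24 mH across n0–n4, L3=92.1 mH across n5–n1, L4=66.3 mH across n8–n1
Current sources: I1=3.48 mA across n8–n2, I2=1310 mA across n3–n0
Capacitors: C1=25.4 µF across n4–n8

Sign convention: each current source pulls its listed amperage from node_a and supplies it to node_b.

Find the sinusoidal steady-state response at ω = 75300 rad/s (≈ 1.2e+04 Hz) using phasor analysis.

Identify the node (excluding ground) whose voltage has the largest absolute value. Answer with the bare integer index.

MNA unknowns: 8 node voltages V₁..V_8
R1: Y=0.001133+0.000j on G[3,2]
L1: Y=0.000-0.006607j on G[1,7]
R2: Y=0.005682+0.000j on G[3,6]
R3: Y=0.1458+0.000j on G[6,4]
R4: Y=0.0002564+0.000j on G[6,5]
I1: z[8]−=0.00348, z[2]+=0.00348
R5: Y=0.0001036+0.000j on G[6,1]
C1: Y=0.000+1.913j on G[4,8]
L2: Y=0.000-0.002128j on G[0,4]
R6: Y=0.9346+0.000j on G[1,4]
R7: Y=0.001773+0.000j on G[4,6]
L3: Y=0.000-0.0001442j on G[5,1]
R8: Y=0.3610+0.000j on G[8,4]
R9: Y=0.7519+0.000j on G[2,8]
R10: Y=0.001842+0.000j on G[0,8]
R11: Y=0.001575+0.000j on G[8,4]
R12: Y=0.0009091+0.000j on G[7,0]
L4: Y=0.000-0.0002003j on G[8,1]
R13: Y=0.6024+0.000j on G[2,0]
I2: z[3]−=1.31, z[0]+=1.31
solve → V1=-3.701+0.5182j, V2=-2.160-0.01452j, V3=-201.8+0.4224j, V4=-3.703+0.5183j, V5=-9.274-2.624j, V6=-11.04+0.5095j, V7=-3.562+1.008j, V8=-3.595-0.02681j

3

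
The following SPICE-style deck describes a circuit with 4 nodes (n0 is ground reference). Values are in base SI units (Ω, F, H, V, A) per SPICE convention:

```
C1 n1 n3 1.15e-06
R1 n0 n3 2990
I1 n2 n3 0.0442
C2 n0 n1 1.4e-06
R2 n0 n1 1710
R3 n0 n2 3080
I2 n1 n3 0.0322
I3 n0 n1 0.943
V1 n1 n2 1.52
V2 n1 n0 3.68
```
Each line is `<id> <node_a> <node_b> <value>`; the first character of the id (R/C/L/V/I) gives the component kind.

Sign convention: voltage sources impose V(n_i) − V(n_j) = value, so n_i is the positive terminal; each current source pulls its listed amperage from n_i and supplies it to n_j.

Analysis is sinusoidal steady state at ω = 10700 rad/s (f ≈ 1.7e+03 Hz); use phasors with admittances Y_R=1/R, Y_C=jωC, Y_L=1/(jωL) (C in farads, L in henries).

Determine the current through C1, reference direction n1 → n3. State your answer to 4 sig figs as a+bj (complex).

MNA unknowns: 3 node voltages V₁..V_3 plus 2 source currents (V1, V2)
C1: Y=0.000+0.01230j on G[1,3]
R1: Y=0.0003344+0.000j on G[0,3]
I1: z[2]−=0.0442, z[3]+=0.0442
C2: Y=0.000+0.01498j on G[0,1]
R2: Y=0.0005848+0.000j on G[0,1]
R3: Y=0.0003247+0.000j on G[0,2]
I2: z[1]−=0.0322, z[3]+=0.0322
I3: z[0]−=0.943, z[1]+=0.943
V1: row V1−V2=1.52, i_V1 at 1,2
V2: row V1−V0=3.68, i_V2 at 1,0
solve → V1=3.680+0.000j, V2=2.160+0.000j, V3=3.846-6.104j
aux → i_V1=0.04490+0.000j, i_V2=0.9389-0.05308j

-0.07511-0.002042j A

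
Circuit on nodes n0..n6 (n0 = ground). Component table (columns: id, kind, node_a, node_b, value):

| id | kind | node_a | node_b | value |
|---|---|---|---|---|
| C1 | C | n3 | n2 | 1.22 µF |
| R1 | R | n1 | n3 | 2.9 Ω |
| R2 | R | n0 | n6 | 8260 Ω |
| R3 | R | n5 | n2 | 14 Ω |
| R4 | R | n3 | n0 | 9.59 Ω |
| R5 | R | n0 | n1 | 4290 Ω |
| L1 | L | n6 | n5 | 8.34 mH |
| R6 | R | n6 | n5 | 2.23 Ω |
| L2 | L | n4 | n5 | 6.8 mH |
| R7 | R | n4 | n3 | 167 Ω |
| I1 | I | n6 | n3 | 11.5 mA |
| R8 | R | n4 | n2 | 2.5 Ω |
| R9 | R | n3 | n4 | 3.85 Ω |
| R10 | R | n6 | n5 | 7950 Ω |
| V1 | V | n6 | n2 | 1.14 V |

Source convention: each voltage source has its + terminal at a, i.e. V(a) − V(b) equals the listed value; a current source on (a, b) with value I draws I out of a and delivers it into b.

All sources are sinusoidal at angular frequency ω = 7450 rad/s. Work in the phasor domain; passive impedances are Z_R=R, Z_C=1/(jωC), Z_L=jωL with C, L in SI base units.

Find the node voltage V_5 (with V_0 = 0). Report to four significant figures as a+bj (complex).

0.9043+0.08187j V

Apply KCL at each of the 6 non-ground nodes and solve the resulting linear system.
Node n1: branches {R1, R5} → V_1 = -0.001233-5.889e-05j
Node n2: branches {C1, R3, R8, V1} → V_2 = -0.07509+0.05087j
Node n3: branches {C1, R1, R4, R7, I1, R9} → V_3 = -0.001234-5.893e-05j
Node n4: branches {L2, R7, R8, R9} → V_4 = -0.04325+0.002444j
Node n5: branches {R3, L1, R6, L2, R10} → V_5 = 0.9043+0.08187j
Node n6: branches {R2, L1, R6, I1, R10, V1} → V_6 = 1.065+0.05087j
Source currents: i(V1)=-0.08316+0.01648j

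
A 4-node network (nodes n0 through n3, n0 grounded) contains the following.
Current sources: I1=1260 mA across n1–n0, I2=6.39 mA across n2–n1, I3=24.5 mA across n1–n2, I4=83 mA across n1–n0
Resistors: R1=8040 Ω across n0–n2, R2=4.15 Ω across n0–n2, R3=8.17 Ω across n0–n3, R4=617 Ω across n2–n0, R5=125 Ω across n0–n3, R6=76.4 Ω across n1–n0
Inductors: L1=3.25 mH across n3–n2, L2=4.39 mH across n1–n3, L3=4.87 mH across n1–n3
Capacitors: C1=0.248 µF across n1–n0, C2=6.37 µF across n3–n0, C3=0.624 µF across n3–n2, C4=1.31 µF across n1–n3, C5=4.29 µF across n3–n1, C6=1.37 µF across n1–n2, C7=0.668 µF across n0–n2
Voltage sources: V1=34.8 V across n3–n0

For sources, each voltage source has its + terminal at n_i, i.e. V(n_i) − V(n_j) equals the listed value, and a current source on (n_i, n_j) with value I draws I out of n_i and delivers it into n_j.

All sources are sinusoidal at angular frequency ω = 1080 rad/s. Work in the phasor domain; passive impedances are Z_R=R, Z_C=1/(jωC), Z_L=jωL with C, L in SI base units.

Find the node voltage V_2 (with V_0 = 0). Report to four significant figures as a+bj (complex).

MNA unknowns: 3 node voltages V₁..V_3 plus 1 source current (V1)
I1: z[1]−=1.26, z[0]+=1.26
R1: Y=0.0001244+0.000j on G[0,2]
I2: z[2]−=0.00639, z[1]+=0.00639
L1: Y=0.000-0.2849j on G[3,2]
L2: Y=0.000-0.2109j on G[1,3]
I3: z[1]−=0.0245, z[2]+=0.0245
C1: Y=0.000+0.0002678j on G[1,0]
C2: Y=0.000+0.006880j on G[3,0]
C3: Y=0.000+0.0006739j on G[3,2]
R2: Y=0.2410+0.000j on G[0,2]
L3: Y=0.000-0.1901j on G[1,3]
R3: Y=0.1224+0.000j on G[0,3]
R4: Y=0.001621+0.000j on G[2,0]
C4: Y=0.000+0.001415j on G[1,3]
R5: Y=0.008000+0.000j on G[0,3]
R6: Y=0.01309+0.000j on G[1,0]
C5: Y=0.000+0.004633j on G[3,1]
I4: z[1]−=0.083, z[0]+=0.083
C6: Y=0.000+0.001480j on G[1,2]
C7: Y=0.000+0.0007214j on G[0,2]
V1: row V3−V0=34.8, i_V1 at 3,0
solve → V1=34.73-4.552j, V2=20.09-17.20j, V3=34.80+0.000j
aux → i_V1=-11.22+3.971j

20.09-17.20j V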